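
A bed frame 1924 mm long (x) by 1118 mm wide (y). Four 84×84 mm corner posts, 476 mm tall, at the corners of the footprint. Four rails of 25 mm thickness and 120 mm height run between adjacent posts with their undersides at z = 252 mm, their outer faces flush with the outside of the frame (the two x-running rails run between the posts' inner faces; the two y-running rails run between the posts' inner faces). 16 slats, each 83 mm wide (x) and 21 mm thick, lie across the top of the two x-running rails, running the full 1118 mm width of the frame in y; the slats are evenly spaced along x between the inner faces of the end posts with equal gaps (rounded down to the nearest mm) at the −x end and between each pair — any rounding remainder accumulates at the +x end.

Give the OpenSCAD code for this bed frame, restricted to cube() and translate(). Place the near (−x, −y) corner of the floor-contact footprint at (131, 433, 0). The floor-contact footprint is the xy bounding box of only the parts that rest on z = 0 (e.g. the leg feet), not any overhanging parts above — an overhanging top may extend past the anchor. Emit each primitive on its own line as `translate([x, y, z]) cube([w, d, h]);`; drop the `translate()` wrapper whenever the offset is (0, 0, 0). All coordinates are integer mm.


translate([131, 433, 0]) cube([84, 84, 476]);
translate([131, 1467, 0]) cube([84, 84, 476]);
translate([1971, 433, 0]) cube([84, 84, 476]);
translate([1971, 1467, 0]) cube([84, 84, 476]);
translate([215, 433, 252]) cube([1756, 25, 120]);
translate([215, 1526, 252]) cube([1756, 25, 120]);
translate([131, 517, 252]) cube([25, 950, 120]);
translate([2030, 517, 252]) cube([25, 950, 120]);
translate([240, 433, 372]) cube([83, 1118, 21]);
translate([348, 433, 372]) cube([83, 1118, 21]);
translate([456, 433, 372]) cube([83, 1118, 21]);
translate([564, 433, 372]) cube([83, 1118, 21]);
translate([672, 433, 372]) cube([83, 1118, 21]);
translate([780, 433, 372]) cube([83, 1118, 21]);
translate([888, 433, 372]) cube([83, 1118, 21]);
translate([996, 433, 372]) cube([83, 1118, 21]);
translate([1104, 433, 372]) cube([83, 1118, 21]);
translate([1212, 433, 372]) cube([83, 1118, 21]);
translate([1320, 433, 372]) cube([83, 1118, 21]);
translate([1428, 433, 372]) cube([83, 1118, 21]);
translate([1536, 433, 372]) cube([83, 1118, 21]);
translate([1644, 433, 372]) cube([83, 1118, 21]);
translate([1752, 433, 372]) cube([83, 1118, 21]);
translate([1860, 433, 372]) cube([83, 1118, 21]);


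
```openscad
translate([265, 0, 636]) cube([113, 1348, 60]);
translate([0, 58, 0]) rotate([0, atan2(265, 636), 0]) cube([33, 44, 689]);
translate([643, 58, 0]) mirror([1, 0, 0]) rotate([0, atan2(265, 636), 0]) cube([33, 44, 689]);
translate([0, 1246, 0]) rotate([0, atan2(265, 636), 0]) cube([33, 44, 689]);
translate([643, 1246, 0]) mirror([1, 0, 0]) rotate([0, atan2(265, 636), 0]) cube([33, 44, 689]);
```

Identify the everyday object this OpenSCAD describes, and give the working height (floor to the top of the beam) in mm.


A sawhorse. The overall height is 696 mm.

A beam across two mirrored pairs of raked legs — a sawhorse. The beam's underside is at z = 636 (matching the legs' vertical rise in atan2(265, 636)) and the beam is 60 mm tall, so its top is at 636 + 60 = 696 mm. The raked legs top out at the beam's underside, so that is the highest point.


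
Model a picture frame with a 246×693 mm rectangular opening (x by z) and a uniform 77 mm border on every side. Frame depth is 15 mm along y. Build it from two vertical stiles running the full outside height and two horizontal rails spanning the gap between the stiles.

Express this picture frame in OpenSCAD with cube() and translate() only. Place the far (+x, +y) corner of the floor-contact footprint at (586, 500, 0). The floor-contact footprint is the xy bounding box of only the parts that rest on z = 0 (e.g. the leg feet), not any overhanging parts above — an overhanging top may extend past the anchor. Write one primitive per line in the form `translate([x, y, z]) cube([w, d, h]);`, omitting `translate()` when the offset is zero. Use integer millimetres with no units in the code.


translate([186, 485, 0]) cube([77, 15, 847]);
translate([509, 485, 0]) cube([77, 15, 847]);
translate([263, 485, 0]) cube([246, 15, 77]);
translate([263, 485, 770]) cube([246, 15, 77]);


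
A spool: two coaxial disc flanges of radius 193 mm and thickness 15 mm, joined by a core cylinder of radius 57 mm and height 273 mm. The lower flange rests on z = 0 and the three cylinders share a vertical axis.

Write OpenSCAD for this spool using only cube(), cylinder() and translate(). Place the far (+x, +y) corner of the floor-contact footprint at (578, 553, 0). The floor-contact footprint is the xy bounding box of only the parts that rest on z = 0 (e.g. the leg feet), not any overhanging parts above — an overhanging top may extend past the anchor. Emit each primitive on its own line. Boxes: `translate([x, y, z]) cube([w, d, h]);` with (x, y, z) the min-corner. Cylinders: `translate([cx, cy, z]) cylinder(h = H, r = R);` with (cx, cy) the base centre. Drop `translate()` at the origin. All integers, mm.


translate([385, 360, 0]) cylinder(h = 15, r = 193);
translate([385, 360, 15]) cylinder(h = 273, r = 57);
translate([385, 360, 288]) cylinder(h = 15, r = 193);


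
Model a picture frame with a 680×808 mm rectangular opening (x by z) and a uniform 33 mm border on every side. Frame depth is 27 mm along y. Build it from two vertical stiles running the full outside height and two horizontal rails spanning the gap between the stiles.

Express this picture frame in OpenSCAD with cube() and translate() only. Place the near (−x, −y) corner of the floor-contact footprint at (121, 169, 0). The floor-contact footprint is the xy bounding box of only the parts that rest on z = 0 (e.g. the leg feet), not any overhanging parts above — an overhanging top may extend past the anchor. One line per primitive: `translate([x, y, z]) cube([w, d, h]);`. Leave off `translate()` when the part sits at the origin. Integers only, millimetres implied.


translate([121, 169, 0]) cube([33, 27, 874]);
translate([834, 169, 0]) cube([33, 27, 874]);
translate([154, 169, 0]) cube([680, 27, 33]);
translate([154, 169, 841]) cube([680, 27, 33]);


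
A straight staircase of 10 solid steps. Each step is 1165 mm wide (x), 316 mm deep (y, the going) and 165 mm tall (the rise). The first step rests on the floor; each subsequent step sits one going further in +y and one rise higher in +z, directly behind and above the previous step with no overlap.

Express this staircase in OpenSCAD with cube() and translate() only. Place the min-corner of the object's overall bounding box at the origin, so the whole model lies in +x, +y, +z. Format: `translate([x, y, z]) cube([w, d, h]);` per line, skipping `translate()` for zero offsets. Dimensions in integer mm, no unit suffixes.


cube([1165, 316, 165]);
translate([0, 316, 165]) cube([1165, 316, 165]);
translate([0, 632, 330]) cube([1165, 316, 165]);
translate([0, 948, 495]) cube([1165, 316, 165]);
translate([0, 1264, 660]) cube([1165, 316, 165]);
translate([0, 1580, 825]) cube([1165, 316, 165]);
translate([0, 1896, 990]) cube([1165, 316, 165]);
translate([0, 2212, 1155]) cube([1165, 316, 165]);
translate([0, 2528, 1320]) cube([1165, 316, 165]);
translate([0, 2844, 1485]) cube([1165, 316, 165]);


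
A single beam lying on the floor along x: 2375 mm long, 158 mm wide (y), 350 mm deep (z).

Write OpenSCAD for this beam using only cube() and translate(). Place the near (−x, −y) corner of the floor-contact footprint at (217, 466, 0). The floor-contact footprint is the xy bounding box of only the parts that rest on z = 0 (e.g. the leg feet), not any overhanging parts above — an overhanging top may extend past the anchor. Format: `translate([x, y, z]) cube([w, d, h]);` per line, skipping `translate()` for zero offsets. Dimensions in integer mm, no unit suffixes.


translate([217, 466, 0]) cube([2375, 158, 350]);


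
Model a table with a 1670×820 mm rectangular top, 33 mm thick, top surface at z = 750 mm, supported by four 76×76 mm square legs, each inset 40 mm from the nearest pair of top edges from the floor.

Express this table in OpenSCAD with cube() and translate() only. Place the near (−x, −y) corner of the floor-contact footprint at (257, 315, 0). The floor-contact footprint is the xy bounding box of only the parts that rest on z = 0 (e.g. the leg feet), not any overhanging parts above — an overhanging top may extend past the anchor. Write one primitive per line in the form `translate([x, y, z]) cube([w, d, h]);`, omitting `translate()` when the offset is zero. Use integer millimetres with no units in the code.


// leg_h = 750 - 33 = 717
translate([217, 275, 717]) cube([1670, 820, 33]);
translate([257, 315, 0]) cube([76, 76, 717]);
translate([1771, 315, 0]) cube([76, 76, 717]);
translate([257, 979, 0]) cube([76, 76, 717]);
translate([1771, 979, 0]) cube([76, 76, 717]);


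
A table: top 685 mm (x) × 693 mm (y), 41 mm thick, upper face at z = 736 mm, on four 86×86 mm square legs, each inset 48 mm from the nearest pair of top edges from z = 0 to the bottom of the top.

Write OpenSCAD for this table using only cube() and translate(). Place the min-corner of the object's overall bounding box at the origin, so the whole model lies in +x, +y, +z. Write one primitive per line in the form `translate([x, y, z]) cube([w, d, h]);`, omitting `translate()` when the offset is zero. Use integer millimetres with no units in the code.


// leg_h = 736 - 41 = 695
translate([0, 0, 695]) cube([685, 693, 41]);
translate([48, 48, 0]) cube([86, 86, 695]);
translate([551, 48, 0]) cube([86, 86, 695]);
translate([48, 559, 0]) cube([86, 86, 695]);
translate([551, 559, 0]) cube([86, 86, 695]);


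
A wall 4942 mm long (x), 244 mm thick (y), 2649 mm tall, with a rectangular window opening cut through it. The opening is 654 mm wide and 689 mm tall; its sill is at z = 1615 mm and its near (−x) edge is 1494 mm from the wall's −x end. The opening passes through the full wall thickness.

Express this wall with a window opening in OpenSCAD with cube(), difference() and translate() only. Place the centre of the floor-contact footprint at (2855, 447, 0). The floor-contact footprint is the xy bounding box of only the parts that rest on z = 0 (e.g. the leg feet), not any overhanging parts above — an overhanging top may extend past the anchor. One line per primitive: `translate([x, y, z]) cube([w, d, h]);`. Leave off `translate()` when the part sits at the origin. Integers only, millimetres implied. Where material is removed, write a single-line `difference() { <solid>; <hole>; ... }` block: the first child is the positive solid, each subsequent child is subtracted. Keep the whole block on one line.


difference() { translate([384, 325, 0]) cube([4942, 244, 2649]); translate([1878, 325, 1615]) cube([654, 244, 689]); }


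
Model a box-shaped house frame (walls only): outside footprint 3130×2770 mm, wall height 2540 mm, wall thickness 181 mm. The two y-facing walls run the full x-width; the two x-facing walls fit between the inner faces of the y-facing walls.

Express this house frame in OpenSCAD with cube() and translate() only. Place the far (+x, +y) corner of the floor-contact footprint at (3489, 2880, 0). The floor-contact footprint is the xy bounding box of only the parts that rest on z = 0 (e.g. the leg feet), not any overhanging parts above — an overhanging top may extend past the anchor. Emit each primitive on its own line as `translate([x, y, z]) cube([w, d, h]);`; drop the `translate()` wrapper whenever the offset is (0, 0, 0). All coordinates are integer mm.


translate([359, 110, 0]) cube([3130, 181, 2540]);
translate([359, 2699, 0]) cube([3130, 181, 2540]);
translate([359, 291, 0]) cube([181, 2408, 2540]);
translate([3308, 291, 0]) cube([181, 2408, 2540]);


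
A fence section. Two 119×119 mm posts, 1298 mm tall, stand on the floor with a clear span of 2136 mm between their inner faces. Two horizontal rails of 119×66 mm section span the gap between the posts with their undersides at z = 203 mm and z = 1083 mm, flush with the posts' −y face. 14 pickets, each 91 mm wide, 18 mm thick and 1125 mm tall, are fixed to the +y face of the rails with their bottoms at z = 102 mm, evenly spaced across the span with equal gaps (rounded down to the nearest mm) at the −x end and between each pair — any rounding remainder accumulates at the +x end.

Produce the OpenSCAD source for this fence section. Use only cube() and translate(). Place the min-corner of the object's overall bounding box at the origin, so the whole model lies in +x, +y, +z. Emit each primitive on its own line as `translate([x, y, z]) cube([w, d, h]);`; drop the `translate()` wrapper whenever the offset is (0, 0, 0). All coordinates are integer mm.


cube([119, 119, 1298]);
translate([2255, 0, 0]) cube([119, 119, 1298]);
translate([119, 0, 203]) cube([2136, 119, 66]);
translate([119, 0, 1083]) cube([2136, 119, 66]);
translate([176, 119, 102]) cube([91, 18, 1125]);
translate([324, 119, 102]) cube([91, 18, 1125]);
translate([472, 119, 102]) cube([91, 18, 1125]);
translate([620, 119, 102]) cube([91, 18, 1125]);
translate([768, 119, 102]) cube([91, 18, 1125]);
translate([916, 119, 102]) cube([91, 18, 1125]);
translate([1064, 119, 102]) cube([91, 18, 1125]);
translate([1212, 119, 102]) cube([91, 18, 1125]);
translate([1360, 119, 102]) cube([91, 18, 1125]);
translate([1508, 119, 102]) cube([91, 18, 1125]);
translate([1656, 119, 102]) cube([91, 18, 1125]);
translate([1804, 119, 102]) cube([91, 18, 1125]);
translate([1952, 119, 102]) cube([91, 18, 1125]);
translate([2100, 119, 102]) cube([91, 18, 1125]);


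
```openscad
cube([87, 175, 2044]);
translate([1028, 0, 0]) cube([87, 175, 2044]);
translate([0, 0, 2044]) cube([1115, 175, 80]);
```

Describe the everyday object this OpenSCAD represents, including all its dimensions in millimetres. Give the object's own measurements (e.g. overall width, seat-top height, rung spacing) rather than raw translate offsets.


A door frame. The clear opening is 941 mm wide and 2044 mm high. Two 87 mm wide jambs, 175 mm deep, stand either side of the opening from the floor to the top of the opening. A 80 mm thick head sits across the top of both jambs, spanning the full outside width of the frame.


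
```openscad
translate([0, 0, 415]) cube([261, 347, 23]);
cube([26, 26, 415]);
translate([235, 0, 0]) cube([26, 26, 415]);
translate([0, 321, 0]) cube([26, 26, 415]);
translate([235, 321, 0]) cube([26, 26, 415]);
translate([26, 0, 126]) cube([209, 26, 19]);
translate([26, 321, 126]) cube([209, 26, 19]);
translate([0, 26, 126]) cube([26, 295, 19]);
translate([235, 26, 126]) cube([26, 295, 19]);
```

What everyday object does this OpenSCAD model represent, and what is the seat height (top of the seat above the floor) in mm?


A stool. The seat height is 438 mm.

A 261×347×23 slab at z = 415 on four corner posts — a stool. The seat top is 415 + 23 = 438 mm.


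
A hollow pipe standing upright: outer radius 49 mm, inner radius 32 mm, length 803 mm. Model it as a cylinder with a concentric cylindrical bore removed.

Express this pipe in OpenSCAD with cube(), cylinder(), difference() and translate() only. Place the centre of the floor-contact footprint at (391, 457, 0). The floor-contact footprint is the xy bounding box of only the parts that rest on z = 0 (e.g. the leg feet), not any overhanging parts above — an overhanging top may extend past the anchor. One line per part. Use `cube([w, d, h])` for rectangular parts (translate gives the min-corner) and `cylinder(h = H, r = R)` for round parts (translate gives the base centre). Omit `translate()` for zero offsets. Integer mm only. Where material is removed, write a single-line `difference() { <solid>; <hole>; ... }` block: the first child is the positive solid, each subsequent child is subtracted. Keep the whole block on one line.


difference() { translate([391, 457, 0]) cylinder(h = 803, r = 49); translate([391, 457, 0]) cylinder(h = 803, r = 32); }


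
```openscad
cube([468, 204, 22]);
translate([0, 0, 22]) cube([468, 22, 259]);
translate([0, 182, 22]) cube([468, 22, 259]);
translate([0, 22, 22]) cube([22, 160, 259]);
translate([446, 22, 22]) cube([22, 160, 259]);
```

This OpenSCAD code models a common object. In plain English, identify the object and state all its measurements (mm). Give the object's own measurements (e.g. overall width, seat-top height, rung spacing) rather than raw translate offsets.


An open-topped rectangular box: outside dimensions 468×204×281 mm, with a uniform wall and base thickness of 22 mm. The base is a full 468×204 slab on the floor; four walls sit on top of the base. The front and back walls (the −y and +y sides) span the full width; the two side walls fit between them.


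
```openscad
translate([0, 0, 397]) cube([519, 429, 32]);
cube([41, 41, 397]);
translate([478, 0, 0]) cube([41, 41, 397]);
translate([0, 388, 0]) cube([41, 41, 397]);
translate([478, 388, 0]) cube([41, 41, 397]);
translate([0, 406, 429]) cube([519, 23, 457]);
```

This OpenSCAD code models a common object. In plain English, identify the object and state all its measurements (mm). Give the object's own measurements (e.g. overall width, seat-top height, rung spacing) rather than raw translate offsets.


A chair. The seat is a 519×429×32 mm slab with its top at z = 429 mm, on four 41×41 mm corner legs (flush with the seat edges, standing on z = 0). A flat backrest 23 mm thick, 457 mm tall, spans the full seat width and rises from the seat top along its +y edge, rear face flush with the rear of the seat.


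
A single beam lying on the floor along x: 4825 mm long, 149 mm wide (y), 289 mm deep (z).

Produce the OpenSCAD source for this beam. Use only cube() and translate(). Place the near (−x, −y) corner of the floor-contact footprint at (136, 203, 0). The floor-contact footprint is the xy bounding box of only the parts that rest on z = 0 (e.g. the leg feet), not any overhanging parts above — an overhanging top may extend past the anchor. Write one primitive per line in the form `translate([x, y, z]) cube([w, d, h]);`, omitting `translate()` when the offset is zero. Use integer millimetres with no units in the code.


translate([136, 203, 0]) cube([4825, 149, 289]);


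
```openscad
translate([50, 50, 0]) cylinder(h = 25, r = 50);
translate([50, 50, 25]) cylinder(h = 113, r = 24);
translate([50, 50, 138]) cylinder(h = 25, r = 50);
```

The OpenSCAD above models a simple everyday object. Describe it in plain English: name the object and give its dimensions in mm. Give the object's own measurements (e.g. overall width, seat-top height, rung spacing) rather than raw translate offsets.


A spool: two coaxial disc flanges of radius 50 mm and thickness 25 mm, joined by a core cylinder of radius 24 mm and height 113 mm. The lower flange rests on z = 0 and the three cylinders share a vertical axis.


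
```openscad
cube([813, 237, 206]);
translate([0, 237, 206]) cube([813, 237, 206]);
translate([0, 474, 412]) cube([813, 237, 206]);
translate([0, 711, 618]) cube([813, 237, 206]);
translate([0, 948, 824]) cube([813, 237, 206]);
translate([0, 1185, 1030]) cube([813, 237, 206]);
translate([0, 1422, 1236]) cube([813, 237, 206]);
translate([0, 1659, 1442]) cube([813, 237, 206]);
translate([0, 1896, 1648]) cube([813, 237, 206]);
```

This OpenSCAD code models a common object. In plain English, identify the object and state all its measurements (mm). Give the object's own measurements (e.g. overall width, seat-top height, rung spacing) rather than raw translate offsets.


A straight staircase of 9 solid steps. Each step is 813 mm wide (x), 237 mm deep (y, the going) and 206 mm tall (the rise). The first step rests on the floor; each subsequent step sits one going further in +y and one rise higher in +z, directly behind and above the previous step with no overlap.


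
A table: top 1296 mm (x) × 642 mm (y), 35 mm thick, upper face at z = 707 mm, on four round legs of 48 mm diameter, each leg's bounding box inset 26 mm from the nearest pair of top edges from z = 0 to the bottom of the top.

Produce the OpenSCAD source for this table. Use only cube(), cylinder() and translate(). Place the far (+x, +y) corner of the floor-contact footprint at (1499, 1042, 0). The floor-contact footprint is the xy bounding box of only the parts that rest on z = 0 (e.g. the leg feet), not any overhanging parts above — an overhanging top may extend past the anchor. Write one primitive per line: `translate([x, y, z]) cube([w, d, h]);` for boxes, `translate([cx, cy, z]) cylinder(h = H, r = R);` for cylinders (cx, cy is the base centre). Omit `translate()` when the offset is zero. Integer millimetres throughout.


// leg_h = 707 - 35 = 672
translate([229, 426, 672]) cube([1296, 642, 35]);
translate([279, 476, 0]) cylinder(h = 672, r = 24);
translate([1475, 476, 0]) cylinder(h = 672, r = 24);
translate([279, 1018, 0]) cylinder(h = 672, r = 24);
translate([1475, 1018, 0]) cylinder(h = 672, r = 24);


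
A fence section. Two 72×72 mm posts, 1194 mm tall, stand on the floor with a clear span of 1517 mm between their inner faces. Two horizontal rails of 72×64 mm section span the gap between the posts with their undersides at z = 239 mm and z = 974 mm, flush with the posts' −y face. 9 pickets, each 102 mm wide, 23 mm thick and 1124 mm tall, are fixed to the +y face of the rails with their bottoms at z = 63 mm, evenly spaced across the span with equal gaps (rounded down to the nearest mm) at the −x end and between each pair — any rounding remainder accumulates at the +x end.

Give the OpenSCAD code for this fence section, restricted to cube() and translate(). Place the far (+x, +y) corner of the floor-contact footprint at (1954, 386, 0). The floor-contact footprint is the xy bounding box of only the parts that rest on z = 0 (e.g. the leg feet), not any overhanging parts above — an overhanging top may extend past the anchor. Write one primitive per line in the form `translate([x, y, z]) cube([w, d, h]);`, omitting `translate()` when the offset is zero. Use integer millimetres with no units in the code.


translate([293, 314, 0]) cube([72, 72, 1194]);
translate([1882, 314, 0]) cube([72, 72, 1194]);
translate([365, 314, 239]) cube([1517, 72, 64]);
translate([365, 314, 974]) cube([1517, 72, 64]);
translate([424, 386, 63]) cube([102, 23, 1124]);
translate([585, 386, 63]) cube([102, 23, 1124]);
translate([746, 386, 63]) cube([102, 23, 1124]);
translate([907, 386, 63]) cube([102, 23, 1124]);
translate([1068, 386, 63]) cube([102, 23, 1124]);
translate([1229, 386, 63]) cube([102, 23, 1124]);
translate([1390, 386, 63]) cube([102, 23, 1124]);
translate([1551, 386, 63]) cube([102, 23, 1124]);
translate([1712, 386, 63]) cube([102, 23, 1124]);


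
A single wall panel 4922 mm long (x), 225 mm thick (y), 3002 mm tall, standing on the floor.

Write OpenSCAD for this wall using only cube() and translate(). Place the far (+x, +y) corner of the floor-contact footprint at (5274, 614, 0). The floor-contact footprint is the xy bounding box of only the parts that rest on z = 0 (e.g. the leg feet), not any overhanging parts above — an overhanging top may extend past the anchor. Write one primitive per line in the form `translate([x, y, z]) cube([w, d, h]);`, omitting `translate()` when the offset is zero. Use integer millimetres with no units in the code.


translate([352, 389, 0]) cube([4922, 225, 3002]);


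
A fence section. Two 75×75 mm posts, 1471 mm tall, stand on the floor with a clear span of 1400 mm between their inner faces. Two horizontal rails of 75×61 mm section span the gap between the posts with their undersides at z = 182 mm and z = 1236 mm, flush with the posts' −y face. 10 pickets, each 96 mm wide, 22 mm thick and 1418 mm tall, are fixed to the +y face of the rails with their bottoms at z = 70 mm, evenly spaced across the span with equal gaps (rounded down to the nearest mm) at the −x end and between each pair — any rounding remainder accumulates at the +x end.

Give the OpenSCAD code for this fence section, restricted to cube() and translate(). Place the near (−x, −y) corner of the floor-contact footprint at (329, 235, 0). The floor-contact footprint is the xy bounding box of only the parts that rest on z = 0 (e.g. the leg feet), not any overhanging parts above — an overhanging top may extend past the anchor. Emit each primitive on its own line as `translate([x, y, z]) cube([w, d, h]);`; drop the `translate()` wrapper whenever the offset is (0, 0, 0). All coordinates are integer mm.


translate([329, 235, 0]) cube([75, 75, 1471]);
translate([1804, 235, 0]) cube([75, 75, 1471]);
translate([404, 235, 182]) cube([1400, 75, 61]);
translate([404, 235, 1236]) cube([1400, 75, 61]);
translate([444, 310, 70]) cube([96, 22, 1418]);
translate([580, 310, 70]) cube([96, 22, 1418]);
translate([716, 310, 70]) cube([96, 22, 1418]);
translate([852, 310, 70]) cube([96, 22, 1418]);
translate([988, 310, 70]) cube([96, 22, 1418]);
translate([1124, 310, 70]) cube([96, 22, 1418]);
translate([1260, 310, 70]) cube([96, 22, 1418]);
translate([1396, 310, 70]) cube([96, 22, 1418]);
translate([1532, 310, 70]) cube([96, 22, 1418]);
translate([1668, 310, 70]) cube([96, 22, 1418]);


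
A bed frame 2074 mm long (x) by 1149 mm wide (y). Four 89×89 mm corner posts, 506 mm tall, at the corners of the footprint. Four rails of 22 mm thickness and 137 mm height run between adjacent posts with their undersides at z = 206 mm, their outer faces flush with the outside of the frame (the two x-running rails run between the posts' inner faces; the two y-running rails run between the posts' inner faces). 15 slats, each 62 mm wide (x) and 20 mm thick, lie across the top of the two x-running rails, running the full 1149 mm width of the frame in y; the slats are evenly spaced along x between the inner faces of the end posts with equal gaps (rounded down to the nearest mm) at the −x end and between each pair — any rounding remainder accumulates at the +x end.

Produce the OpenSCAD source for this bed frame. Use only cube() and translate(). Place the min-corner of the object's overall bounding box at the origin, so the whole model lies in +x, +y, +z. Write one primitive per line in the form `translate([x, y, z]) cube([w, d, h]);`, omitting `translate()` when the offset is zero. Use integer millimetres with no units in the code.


cube([89, 89, 506]);
translate([0, 1060, 0]) cube([89, 89, 506]);
translate([1985, 0, 0]) cube([89, 89, 506]);
translate([1985, 1060, 0]) cube([89, 89, 506]);
translate([89, 0, 206]) cube([1896, 22, 137]);
translate([89, 1127, 206]) cube([1896, 22, 137]);
translate([0, 89, 206]) cube([22, 971, 137]);
translate([2052, 89, 206]) cube([22, 971, 137]);
translate([149, 0, 343]) cube([62, 1149, 20]);
translate([271, 0, 343]) cube([62, 1149, 20]);
translate([393, 0, 343]) cube([62, 1149, 20]);
translate([515, 0, 343]) cube([62, 1149, 20]);
translate([637, 0, 343]) cube([62, 1149, 20]);
translate([759, 0, 343]) cube([62, 1149, 20]);
translate([881, 0, 343]) cube([62, 1149, 20]);
translate([1003, 0, 343]) cube([62, 1149, 20]);
translate([1125, 0, 343]) cube([62, 1149, 20]);
translate([1247, 0, 343]) cube([62, 1149, 20]);
translate([1369, 0, 343]) cube([62, 1149, 20]);
translate([1491, 0, 343]) cube([62, 1149, 20]);
translate([1613, 0, 343]) cube([62, 1149, 20]);
translate([1735, 0, 343]) cube([62, 1149, 20]);
translate([1857, 0, 343]) cube([62, 1149, 20]);


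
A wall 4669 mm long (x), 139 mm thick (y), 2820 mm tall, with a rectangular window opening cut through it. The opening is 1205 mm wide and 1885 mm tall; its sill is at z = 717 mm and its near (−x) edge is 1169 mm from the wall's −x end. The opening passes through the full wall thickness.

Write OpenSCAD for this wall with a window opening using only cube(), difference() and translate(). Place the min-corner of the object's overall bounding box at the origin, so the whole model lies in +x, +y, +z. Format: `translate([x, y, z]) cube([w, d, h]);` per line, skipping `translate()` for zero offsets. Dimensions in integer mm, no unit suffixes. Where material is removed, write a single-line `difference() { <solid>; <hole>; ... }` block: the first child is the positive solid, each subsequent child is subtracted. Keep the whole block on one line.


difference() { cube([4669, 139, 2820]); translate([1169, 0, 717]) cube([1205, 139, 1885]); }


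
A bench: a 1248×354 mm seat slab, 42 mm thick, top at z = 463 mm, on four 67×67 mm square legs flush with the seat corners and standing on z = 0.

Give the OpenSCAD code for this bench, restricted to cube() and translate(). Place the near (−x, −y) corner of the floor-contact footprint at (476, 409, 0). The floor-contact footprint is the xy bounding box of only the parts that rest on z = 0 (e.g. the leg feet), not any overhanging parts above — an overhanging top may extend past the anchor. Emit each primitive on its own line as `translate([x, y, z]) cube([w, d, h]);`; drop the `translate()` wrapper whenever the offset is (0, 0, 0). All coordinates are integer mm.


translate([476, 409, 421]) cube([1248, 354, 42]);
translate([476, 409, 0]) cube([67, 67, 421]);
translate([476, 696, 0]) cube([67, 67, 421]);
translate([1657, 409, 0]) cube([67, 67, 421]);
translate([1657, 696, 0]) cube([67, 67, 421]);


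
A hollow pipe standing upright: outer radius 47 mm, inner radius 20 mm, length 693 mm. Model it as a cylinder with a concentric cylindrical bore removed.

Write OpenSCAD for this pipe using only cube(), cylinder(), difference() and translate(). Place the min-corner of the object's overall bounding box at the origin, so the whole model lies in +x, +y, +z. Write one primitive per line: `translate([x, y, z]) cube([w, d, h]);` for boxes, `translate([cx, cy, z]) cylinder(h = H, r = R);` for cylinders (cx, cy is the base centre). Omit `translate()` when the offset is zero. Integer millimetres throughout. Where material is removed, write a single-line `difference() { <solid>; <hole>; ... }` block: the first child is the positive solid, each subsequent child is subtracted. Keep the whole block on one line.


difference() { translate([47, 47, 0]) cylinder(h = 693, r = 47); translate([47, 47, 0]) cylinder(h = 693, r = 20); }


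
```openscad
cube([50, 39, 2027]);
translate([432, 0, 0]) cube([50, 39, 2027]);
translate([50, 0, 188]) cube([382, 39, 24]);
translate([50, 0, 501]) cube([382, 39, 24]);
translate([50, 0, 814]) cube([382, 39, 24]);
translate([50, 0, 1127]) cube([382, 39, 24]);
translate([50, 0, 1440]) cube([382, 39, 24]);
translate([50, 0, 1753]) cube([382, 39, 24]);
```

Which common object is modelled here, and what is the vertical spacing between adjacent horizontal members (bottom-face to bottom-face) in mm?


A ladder. The rung spacing is 313 mm.

Two tall 50×39 posts with 6 short bars between them — a ladder. Adjacent rungs sit at z = 188 and z = 501, so the spacing is 501 − 188 = 313 mm.


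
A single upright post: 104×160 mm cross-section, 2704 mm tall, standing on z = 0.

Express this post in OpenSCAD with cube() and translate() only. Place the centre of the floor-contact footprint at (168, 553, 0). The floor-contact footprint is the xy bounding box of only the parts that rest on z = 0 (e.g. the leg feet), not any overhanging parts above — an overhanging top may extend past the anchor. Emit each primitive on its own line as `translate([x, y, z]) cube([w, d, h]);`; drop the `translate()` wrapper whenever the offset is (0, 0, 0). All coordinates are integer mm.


translate([116, 473, 0]) cube([104, 160, 2704]);


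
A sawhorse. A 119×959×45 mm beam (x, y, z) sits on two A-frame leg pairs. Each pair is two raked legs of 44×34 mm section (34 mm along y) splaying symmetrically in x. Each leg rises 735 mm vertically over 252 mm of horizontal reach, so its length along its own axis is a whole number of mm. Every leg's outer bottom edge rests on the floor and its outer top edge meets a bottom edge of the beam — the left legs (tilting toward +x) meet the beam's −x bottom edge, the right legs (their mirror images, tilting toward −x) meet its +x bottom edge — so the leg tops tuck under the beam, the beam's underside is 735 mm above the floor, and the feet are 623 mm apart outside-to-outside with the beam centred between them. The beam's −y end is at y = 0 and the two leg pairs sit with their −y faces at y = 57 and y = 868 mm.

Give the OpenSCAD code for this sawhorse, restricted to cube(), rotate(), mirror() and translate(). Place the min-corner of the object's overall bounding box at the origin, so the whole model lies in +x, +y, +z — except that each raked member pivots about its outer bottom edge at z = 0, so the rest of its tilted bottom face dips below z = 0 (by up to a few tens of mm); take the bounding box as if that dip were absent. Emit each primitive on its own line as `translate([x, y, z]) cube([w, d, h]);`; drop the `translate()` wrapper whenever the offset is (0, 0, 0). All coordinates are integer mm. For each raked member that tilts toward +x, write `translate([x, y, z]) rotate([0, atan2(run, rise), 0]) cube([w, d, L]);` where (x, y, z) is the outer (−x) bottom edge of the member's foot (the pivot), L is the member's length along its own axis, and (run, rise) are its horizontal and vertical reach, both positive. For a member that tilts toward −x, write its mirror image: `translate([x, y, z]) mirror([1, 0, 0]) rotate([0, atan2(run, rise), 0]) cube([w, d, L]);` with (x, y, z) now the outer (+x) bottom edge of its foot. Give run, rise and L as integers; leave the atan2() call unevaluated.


// leg length = √(252² + 735²) = 777
// right-leg outer foot x = 2·252 + 119 = 623
// beam min-corner = (252, 0, 735)
translate([252, 0, 735]) cube([119, 959, 45]);
translate([0, 57, 0]) rotate([0, atan2(252, 735), 0]) cube([44, 34, 777]);
translate([623, 57, 0]) mirror([1, 0, 0]) rotate([0, atan2(252, 735), 0]) cube([44, 34, 777]);
translate([0, 868, 0]) rotate([0, atan2(252, 735), 0]) cube([44, 34, 777]);
translate([623, 868, 0]) mirror([1, 0, 0]) rotate([0, atan2(252, 735), 0]) cube([44, 34, 777]);


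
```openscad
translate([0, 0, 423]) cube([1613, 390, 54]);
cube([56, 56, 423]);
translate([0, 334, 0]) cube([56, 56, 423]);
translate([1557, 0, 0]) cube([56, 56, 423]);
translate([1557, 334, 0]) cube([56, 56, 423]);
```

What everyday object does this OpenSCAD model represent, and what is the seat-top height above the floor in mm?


A bench. The seat-top height is 477 mm.

A long slab on four corner posts — a bench. The slab sits at z = 423 with thickness 54, so the top is 423 + 54 = 477 mm.


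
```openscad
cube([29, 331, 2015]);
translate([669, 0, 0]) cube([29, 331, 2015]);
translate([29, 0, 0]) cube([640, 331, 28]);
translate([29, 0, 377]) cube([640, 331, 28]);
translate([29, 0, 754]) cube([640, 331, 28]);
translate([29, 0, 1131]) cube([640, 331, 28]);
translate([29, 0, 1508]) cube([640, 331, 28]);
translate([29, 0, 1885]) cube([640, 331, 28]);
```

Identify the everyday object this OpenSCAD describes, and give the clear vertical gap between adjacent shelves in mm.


A bookshelf. The clear shelf gap is 349 mm.

Two tall side panels with 6 horizontal boards between them — a bookshelf. The first two shelf undersides are at z = 0 and z = 377; with shelf thickness 28, the clear gap is 377 − 0 − 28 = 349 mm.


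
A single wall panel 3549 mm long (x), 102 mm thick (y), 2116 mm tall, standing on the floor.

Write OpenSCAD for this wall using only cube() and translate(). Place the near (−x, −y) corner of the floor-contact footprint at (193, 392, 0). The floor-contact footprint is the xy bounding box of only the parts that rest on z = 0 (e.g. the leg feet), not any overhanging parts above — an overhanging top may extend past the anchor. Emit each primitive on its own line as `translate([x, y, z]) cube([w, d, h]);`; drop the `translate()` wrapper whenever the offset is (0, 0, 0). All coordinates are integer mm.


translate([193, 392, 0]) cube([3549, 102, 2116]);


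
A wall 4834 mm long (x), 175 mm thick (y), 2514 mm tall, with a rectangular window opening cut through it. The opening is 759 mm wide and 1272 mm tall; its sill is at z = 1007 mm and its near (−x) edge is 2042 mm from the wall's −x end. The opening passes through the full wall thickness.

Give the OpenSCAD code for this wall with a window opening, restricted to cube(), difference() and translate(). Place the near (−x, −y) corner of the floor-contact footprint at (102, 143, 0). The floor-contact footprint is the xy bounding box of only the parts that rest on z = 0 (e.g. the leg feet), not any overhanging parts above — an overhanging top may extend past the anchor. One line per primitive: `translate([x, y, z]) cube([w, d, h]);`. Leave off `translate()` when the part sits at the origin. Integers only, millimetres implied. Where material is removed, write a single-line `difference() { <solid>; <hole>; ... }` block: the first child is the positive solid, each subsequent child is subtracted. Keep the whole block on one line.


difference() { translate([102, 143, 0]) cube([4834, 175, 2514]); translate([2144, 143, 1007]) cube([759, 175, 1272]); }


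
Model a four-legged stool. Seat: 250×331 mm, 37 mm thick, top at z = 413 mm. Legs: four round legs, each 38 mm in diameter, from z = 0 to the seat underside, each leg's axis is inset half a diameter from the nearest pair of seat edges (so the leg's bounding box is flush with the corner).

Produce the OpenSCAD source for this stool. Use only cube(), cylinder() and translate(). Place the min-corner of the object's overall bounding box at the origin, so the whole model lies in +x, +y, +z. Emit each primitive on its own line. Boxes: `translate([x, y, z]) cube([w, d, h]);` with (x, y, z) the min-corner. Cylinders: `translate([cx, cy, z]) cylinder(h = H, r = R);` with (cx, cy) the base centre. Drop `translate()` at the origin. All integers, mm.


translate([0, 0, 376]) cube([250, 331, 37]);
translate([19, 19, 0]) cylinder(h = 376, r = 19);
translate([231, 19, 0]) cylinder(h = 376, r = 19);
translate([19, 312, 0]) cylinder(h = 376, r = 19);
translate([231, 312, 0]) cylinder(h = 376, r = 19);


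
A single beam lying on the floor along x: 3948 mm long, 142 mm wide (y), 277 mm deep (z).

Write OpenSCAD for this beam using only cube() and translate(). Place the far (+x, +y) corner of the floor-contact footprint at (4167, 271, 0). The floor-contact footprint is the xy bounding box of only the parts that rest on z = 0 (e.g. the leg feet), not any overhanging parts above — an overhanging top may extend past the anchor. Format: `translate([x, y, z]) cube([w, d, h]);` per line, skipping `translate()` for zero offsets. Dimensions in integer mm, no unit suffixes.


translate([219, 129, 0]) cube([3948, 142, 277]);


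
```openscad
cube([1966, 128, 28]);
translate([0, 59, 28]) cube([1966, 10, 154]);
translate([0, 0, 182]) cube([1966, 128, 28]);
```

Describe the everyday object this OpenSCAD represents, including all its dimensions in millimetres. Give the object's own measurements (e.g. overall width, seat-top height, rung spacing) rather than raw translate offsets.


An I-beam lying along x, 1966 mm long. Overall section height 210 mm. Two flanges 128 mm wide (y) and 28 mm thick, one on the floor and one at the top; a web 10 mm thick runs between them, centred on the flange width.


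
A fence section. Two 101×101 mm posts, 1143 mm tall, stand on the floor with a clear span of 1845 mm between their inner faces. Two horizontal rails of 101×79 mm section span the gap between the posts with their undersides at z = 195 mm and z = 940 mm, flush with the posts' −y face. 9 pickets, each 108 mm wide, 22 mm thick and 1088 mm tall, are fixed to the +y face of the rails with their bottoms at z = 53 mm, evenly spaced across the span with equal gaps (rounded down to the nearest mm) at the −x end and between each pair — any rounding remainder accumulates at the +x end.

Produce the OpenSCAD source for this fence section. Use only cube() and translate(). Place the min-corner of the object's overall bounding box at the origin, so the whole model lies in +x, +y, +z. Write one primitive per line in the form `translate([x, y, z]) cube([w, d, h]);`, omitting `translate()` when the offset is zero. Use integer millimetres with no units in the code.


cube([101, 101, 1143]);
translate([1946, 0, 0]) cube([101, 101, 1143]);
translate([101, 0, 195]) cube([1845, 101, 79]);
translate([101, 0, 940]) cube([1845, 101, 79]);
translate([188, 101, 53]) cube([108, 22, 1088]);
translate([383, 101, 53]) cube([108, 22, 1088]);
translate([578, 101, 53]) cube([108, 22, 1088]);
translate([773, 101, 53]) cube([108, 22, 1088]);
translate([968, 101, 53]) cube([108, 22, 1088]);
translate([1163, 101, 53]) cube([108, 22, 1088]);
translate([1358, 101, 53]) cube([108, 22, 1088]);
translate([1553, 101, 53]) cube([108, 22, 1088]);
translate([1748, 101, 53]) cube([108, 22, 1088]);
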